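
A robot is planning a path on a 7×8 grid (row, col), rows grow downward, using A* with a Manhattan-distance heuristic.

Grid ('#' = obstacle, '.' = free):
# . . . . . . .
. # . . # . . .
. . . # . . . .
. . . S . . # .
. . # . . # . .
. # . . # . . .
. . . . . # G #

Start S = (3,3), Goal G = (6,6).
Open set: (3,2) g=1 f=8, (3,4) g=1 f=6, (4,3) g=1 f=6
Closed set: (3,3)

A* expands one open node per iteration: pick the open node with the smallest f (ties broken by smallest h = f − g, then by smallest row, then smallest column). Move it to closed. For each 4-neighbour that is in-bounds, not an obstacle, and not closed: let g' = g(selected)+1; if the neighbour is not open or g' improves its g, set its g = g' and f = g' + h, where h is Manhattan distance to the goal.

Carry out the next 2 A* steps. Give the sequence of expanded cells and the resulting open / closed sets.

order=[(3,4) → (3,5)]; open=[(2,4) g=2 f=8, (2,5) g=3 f=8, (3,2) g=1 f=8, (4,3) g=1 f=6, (4,4) g=2 f=6]; closed=[(3,3), (3,4), (3,5)]

step 1: expand (3,4) (f=6, h=5) → closed; open now [(2,4) g=2 f=8, (3,2) g=1 f=8, (3,5) g=2 f=6, (4,3) g=1 f=6, (4,4) g=2 f=6]
step 2: expand (3,5) (f=6, h=4) → closed; open now [(2,4) g=2 f=8, (2,5) g=3 f=8, (3,2) g=1 f=8, (4,3) g=1 f=6, (4,4) g=2 f=6]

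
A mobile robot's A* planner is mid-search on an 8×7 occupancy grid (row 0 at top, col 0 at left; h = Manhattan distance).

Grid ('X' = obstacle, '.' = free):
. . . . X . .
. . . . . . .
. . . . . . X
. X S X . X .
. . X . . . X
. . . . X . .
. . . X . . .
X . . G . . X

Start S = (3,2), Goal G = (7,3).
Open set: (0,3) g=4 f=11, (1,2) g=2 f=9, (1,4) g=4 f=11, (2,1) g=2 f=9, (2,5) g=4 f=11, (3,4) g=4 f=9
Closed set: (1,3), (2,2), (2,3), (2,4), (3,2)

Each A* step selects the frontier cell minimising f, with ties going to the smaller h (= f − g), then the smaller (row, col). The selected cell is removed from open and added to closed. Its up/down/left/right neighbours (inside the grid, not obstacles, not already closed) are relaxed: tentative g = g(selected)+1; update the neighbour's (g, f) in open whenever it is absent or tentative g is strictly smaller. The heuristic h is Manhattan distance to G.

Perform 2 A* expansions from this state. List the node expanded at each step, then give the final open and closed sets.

step 1: expand (3,4) (f=9, h=5) → closed; open now [(0,3) g=4 f=11, (1,2) g=2 f=9, (1,4) g=4 f=11, (2,1) g=2 f=9, (2,5) g=4 f=11, (4,4) g=5 f=9]
step 2: expand (4,4) (f=9, h=4) → closed; open now [(0,3) g=4 f=11, (1,2) g=2 f=9, (1,4) g=4 f=11, (2,1) g=2 f=9, (2,5) g=4 f=11, (4,3) g=6 f=9, (4,5) g=6 f=11]

order=[(3,4) → (4,4)]; open=[(0,3) g=4 f=11, (1,2) g=2 f=9, (1,4) g=4 f=11, (2,1) g=2 f=9, (2,5) g=4 f=11, (4,3) g=6 f=9, (4,5) g=6 f=11]; closed=[(1,3), (2,2), (2,3), (2,4), (3,2), (3,4), (4,4)]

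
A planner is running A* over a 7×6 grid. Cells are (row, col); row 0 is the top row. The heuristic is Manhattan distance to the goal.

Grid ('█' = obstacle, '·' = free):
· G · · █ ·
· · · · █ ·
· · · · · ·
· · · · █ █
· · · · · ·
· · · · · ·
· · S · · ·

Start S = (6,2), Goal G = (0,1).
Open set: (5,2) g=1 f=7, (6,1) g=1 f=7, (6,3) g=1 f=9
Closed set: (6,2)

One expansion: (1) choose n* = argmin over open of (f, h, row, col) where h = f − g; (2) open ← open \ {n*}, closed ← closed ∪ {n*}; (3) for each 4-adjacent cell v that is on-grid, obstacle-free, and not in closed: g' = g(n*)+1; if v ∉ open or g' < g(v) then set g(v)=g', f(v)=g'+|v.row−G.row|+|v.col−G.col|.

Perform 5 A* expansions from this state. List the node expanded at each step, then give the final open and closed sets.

step 1: expand (5,2) (f=7, h=6) → closed; open now [(4,2) g=2 f=7, (5,1) g=2 f=7, (5,3) g=2 f=9, (6,1) g=1 f=7, (6,3) g=1 f=9]
step 2: expand (4,2) (f=7, h=5) → closed; open now [(3,2) g=3 f=7, (4,1) g=3 f=7, (4,3) g=3 f=9, (5,1) g=2 f=7, (5,3) g=2 f=9, (6,1) g=1 f=7, (6,3) g=1 f=9]
step 3: expand (3,2) (f=7, h=4) → closed; open now [(2,2) g=4 f=7, (3,1) g=4 f=7, (3,3) g=4 f=9, (4,1) g=3 f=7, (4,3) g=3 f=9, (5,1) g=2 f=7, (5,3) g=2 f=9, (6,1) g=1 f=7, (6,3) g=1 f=9]
step 4: expand (2,2) (f=7, h=3) → closed; open now [(1,2) g=5 f=7, (2,1) g=5 f=7, (2,3) g=5 f=9, (3,1) g=4 f=7, (3,3) g=4 f=9, (4,1) g=3 f=7, (4,3) g=3 f=9, (5,1) g=2 f=7, (5,3) g=2 f=9, (6,1) g=1 f=7, (6,3) g=1 f=9]
step 5: expand (1,2) (f=7, h=2) → closed; open now [(0,2) g=6 f=7, (1,1) g=6 f=7, (1,3) g=6 f=9, (2,1) g=5 f=7, (2,3) g=5 f=9, (3,1) g=4 f=7, (3,3) g=4 f=9, (4,1) g=3 f=7, (4,3) g=3 f=9, (5,1) g=2 f=7, (5,3) g=2 f=9, (6,1) g=1 f=7, (6,3) g=1 f=9]

order=[(5,2) → (4,2) → (3,2) → (2,2) → (1,2)]; open=[(0,2) g=6 f=7, (1,1) g=6 f=7, (1,3) g=6 f=9, (2,1) g=5 f=7, (2,3) g=5 f=9, (3,1) g=4 f=7, (3,3) g=4 f=9, (4,1) g=3 f=7, (4,3) g=3 f=9, (5,1) g=2 f=7, (5,3) g=2 f=9, (6,1) g=1 f=7, (6,3) g=1 f=9]; closed=[(1,2), (2,2), (3,2), (4,2), (5,2), (6,2)]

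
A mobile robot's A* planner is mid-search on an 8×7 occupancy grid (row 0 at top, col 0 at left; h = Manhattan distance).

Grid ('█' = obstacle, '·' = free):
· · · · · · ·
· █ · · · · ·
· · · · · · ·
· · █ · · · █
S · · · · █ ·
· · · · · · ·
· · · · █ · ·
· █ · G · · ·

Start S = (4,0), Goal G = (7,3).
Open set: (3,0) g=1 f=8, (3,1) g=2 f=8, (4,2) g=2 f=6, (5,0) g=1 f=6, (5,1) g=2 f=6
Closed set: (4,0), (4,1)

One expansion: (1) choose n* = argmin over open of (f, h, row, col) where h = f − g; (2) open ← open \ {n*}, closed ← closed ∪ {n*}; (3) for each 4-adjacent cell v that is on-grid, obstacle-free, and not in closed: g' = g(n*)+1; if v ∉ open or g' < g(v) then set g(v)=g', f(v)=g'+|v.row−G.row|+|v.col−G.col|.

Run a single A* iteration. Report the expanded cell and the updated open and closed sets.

expanded=(4,2); open=[(3,0) g=1 f=8, (3,1) g=2 f=8, (4,3) g=3 f=6, (5,0) g=1 f=6, (5,1) g=2 f=6, (5,2) g=3 f=6]; closed=[(4,0), (4,1), (4,2)]

step 1: expand (4,2) (f=6, h=4) → closed; open now [(3,0) g=1 f=8, (3,1) g=2 f=8, (4,3) g=3 f=6, (5,0) g=1 f=6, (5,1) g=2 f=6, (5,2) g=3 f=6]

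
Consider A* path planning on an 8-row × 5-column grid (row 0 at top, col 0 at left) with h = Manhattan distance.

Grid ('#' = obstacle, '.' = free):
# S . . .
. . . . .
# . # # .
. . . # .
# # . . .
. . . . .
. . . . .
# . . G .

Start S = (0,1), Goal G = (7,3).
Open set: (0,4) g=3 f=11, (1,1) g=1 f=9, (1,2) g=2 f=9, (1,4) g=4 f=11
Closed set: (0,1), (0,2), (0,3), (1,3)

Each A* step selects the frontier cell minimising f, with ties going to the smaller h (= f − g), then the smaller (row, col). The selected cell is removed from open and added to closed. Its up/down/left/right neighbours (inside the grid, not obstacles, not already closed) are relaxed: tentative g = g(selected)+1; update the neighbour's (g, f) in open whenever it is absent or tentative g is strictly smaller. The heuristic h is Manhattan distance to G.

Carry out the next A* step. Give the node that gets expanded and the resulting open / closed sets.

step 1: expand (1,2) (f=9, h=7) → closed; open now [(0,4) g=3 f=11, (1,1) g=1 f=9, (1,4) g=4 f=11]

expanded=(1,2); open=[(0,4) g=3 f=11, (1,1) g=1 f=9, (1,4) g=4 f=11]; closed=[(0,1), (0,2), (0,3), (1,2), (1,3)]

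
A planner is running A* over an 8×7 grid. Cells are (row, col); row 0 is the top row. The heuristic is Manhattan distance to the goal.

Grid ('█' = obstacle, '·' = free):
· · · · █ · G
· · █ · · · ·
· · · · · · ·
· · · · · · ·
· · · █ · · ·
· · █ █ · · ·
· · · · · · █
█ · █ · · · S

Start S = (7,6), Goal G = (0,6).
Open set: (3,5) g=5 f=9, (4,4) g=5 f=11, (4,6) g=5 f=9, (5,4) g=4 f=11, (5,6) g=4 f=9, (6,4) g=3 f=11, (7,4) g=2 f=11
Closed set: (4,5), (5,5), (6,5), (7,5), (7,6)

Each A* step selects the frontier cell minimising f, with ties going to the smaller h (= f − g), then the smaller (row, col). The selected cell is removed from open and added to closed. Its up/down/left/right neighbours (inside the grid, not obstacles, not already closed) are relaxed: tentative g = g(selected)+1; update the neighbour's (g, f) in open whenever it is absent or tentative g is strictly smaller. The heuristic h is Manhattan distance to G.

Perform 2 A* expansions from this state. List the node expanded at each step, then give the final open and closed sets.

step 1: expand (3,5) (f=9, h=4) → closed; open now [(2,5) g=6 f=9, (3,4) g=6 f=11, (3,6) g=6 f=9, (4,4) g=5 f=11, (4,6) g=5 f=9, (5,4) g=4 f=11, (5,6) g=4 f=9, (6,4) g=3 f=11, (7,4) g=2 f=11]
step 2: expand (2,5) (f=9, h=3) → closed; open now [(1,5) g=7 f=9, (2,4) g=7 f=11, (2,6) g=7 f=9, (3,4) g=6 f=11, (3,6) g=6 f=9, (4,4) g=5 f=11, (4,6) g=5 f=9, (5,4) g=4 f=11, (5,6) g=4 f=9, (6,4) g=3 f=11, (7,4) g=2 f=11]

order=[(3,5) → (2,5)]; open=[(1,5) g=7 f=9, (2,4) g=7 f=11, (2,6) g=7 f=9, (3,4) g=6 f=11, (3,6) g=6 f=9, (4,4) g=5 f=11, (4,6) g=5 f=9, (5,4) g=4 f=11, (5,6) g=4 f=9, (6,4) g=3 f=11, (7,4) g=2 f=11]; closed=[(2,5), (3,5), (4,5), (5,5), (6,5), (7,5), (7,6)]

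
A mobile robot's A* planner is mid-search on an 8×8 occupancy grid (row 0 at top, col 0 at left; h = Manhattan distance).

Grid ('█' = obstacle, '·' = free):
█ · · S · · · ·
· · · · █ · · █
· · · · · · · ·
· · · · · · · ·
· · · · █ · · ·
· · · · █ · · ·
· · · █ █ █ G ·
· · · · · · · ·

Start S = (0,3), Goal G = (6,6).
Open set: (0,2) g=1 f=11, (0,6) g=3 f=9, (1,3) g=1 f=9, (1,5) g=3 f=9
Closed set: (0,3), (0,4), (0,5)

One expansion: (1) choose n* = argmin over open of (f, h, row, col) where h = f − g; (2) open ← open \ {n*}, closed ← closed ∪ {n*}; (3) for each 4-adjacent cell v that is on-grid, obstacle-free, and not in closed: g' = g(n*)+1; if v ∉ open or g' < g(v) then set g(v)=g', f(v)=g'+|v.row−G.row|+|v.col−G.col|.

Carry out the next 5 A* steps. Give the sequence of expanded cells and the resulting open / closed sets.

step 1: expand (0,6) (f=9, h=6) → closed; open now [(0,2) g=1 f=11, (0,7) g=4 f=11, (1,3) g=1 f=9, (1,5) g=3 f=9, (1,6) g=4 f=9]
step 2: expand (1,6) (f=9, h=5) → closed; open now [(0,2) g=1 f=11, (0,7) g=4 f=11, (1,3) g=1 f=9, (1,5) g=3 f=9, (2,6) g=5 f=9]
step 3: expand (2,6) (f=9, h=4) → closed; open now [(0,2) g=1 f=11, (0,7) g=4 f=11, (1,3) g=1 f=9, (1,5) g=3 f=9, (2,5) g=6 f=11, (2,7) g=6 f=11, (3,6) g=6 f=9]
step 4: expand (3,6) (f=9, h=3) → closed; open now [(0,2) g=1 f=11, (0,7) g=4 f=11, (1,3) g=1 f=9, (1,5) g=3 f=9, (2,5) g=6 f=11, (2,7) g=6 f=11, (3,5) g=7 f=11, (3,7) g=7 f=11, (4,6) g=7 f=9]
step 5: expand (4,6) (f=9, h=2) → closed; open now [(0,2) g=1 f=11, (0,7) g=4 f=11, (1,3) g=1 f=9, (1,5) g=3 f=9, (2,5) g=6 f=11, (2,7) g=6 f=11, (3,5) g=7 f=11, (3,7) g=7 f=11, (4,5) g=8 f=11, (4,7) g=8 f=11, (5,6) g=8 f=9]

order=[(0,6) → (1,6) → (2,6) → (3,6) → (4,6)]; open=[(0,2) g=1 f=11, (0,7) g=4 f=11, (1,3) g=1 f=9, (1,5) g=3 f=9, (2,5) g=6 f=11, (2,7) g=6 f=11, (3,5) g=7 f=11, (3,7) g=7 f=11, (4,5) g=8 f=11, (4,7) g=8 f=11, (5,6) g=8 f=9]; closed=[(0,3), (0,4), (0,5), (0,6), (1,6), (2,6), (3,6), (4,6)]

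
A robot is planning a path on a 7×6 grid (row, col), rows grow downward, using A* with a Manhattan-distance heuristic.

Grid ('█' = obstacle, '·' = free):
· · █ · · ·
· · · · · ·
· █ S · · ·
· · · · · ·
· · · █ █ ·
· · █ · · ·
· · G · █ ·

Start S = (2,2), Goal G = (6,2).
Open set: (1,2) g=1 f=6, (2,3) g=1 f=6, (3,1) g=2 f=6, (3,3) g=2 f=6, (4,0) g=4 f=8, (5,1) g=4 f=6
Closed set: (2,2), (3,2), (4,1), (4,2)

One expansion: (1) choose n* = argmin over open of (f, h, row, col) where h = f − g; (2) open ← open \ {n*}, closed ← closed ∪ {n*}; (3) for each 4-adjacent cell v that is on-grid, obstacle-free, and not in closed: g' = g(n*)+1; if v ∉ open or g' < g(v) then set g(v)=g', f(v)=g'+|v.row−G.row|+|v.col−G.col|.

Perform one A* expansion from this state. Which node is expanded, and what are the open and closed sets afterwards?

expanded=(5,1); open=[(1,2) g=1 f=6, (2,3) g=1 f=6, (3,1) g=2 f=6, (3,3) g=2 f=6, (4,0) g=4 f=8, (5,0) g=5 f=8, (6,1) g=5 f=6]; closed=[(2,2), (3,2), (4,1), (4,2), (5,1)]

step 1: expand (5,1) (f=6, h=2) → closed; open now [(1,2) g=1 f=6, (2,3) g=1 f=6, (3,1) g=2 f=6, (3,3) g=2 f=6, (4,0) g=4 f=8, (5,0) g=5 f=8, (6,1) g=5 f=6]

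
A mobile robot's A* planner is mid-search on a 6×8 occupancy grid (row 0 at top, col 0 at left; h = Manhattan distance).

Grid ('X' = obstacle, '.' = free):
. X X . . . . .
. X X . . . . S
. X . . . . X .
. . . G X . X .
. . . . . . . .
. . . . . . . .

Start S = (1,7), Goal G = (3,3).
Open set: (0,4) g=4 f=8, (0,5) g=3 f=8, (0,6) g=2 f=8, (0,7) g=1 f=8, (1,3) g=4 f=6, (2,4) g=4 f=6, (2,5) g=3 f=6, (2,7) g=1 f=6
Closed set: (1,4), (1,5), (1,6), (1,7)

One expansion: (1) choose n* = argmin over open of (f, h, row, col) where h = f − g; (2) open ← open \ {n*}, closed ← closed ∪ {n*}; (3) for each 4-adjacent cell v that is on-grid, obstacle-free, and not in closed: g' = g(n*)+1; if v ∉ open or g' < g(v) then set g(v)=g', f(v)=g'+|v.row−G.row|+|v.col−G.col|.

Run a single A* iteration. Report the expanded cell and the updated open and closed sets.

step 1: expand (1,3) (f=6, h=2) → closed; open now [(0,3) g=5 f=8, (0,4) g=4 f=8, (0,5) g=3 f=8, (0,6) g=2 f=8, (0,7) g=1 f=8, (2,3) g=5 f=6, (2,4) g=4 f=6, (2,5) g=3 f=6, (2,7) g=1 f=6]

expanded=(1,3); open=[(0,3) g=5 f=8, (0,4) g=4 f=8, (0,5) g=3 f=8, (0,6) g=2 f=8, (0,7) g=1 f=8, (2,3) g=5 f=6, (2,4) g=4 f=6, (2,5) g=3 f=6, (2,7) g=1 f=6]; closed=[(1,3), (1,4), (1,5), (1,6), (1,7)]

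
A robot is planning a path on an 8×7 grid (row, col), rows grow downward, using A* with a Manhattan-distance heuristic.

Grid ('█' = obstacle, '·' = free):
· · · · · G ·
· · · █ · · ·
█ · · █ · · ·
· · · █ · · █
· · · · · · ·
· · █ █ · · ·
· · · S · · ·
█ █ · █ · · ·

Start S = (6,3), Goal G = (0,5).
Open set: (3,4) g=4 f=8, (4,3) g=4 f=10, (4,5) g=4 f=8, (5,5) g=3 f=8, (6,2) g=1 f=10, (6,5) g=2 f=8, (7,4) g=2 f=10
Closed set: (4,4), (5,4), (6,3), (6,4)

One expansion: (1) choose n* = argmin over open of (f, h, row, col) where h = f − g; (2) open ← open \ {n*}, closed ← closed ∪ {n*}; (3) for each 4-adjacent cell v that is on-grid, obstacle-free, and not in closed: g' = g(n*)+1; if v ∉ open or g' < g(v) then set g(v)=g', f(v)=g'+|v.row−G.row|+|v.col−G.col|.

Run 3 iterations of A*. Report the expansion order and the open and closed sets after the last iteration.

order=[(3,4) → (2,4) → (1,4)]; open=[(0,4) g=7 f=8, (1,5) g=7 f=8, (2,5) g=6 f=8, (3,5) g=5 f=8, (4,3) g=4 f=10, (4,5) g=4 f=8, (5,5) g=3 f=8, (6,2) g=1 f=10, (6,5) g=2 f=8, (7,4) g=2 f=10]; closed=[(1,4), (2,4), (3,4), (4,4), (5,4), (6,3), (6,4)]

step 1: expand (3,4) (f=8, h=4) → closed; open now [(2,4) g=5 f=8, (3,5) g=5 f=8, (4,3) g=4 f=10, (4,5) g=4 f=8, (5,5) g=3 f=8, (6,2) g=1 f=10, (6,5) g=2 f=8, (7,4) g=2 f=10]
step 2: expand (2,4) (f=8, h=3) → closed; open now [(1,4) g=6 f=8, (2,5) g=6 f=8, (3,5) g=5 f=8, (4,3) g=4 f=10, (4,5) g=4 f=8, (5,5) g=3 f=8, (6,2) g=1 f=10, (6,5) g=2 f=8, (7,4) g=2 f=10]
step 3: expand (1,4) (f=8, h=2) → closed; open now [(0,4) g=7 f=8, (1,5) g=7 f=8, (2,5) g=6 f=8, (3,5) g=5 f=8, (4,3) g=4 f=10, (4,5) g=4 f=8, (5,5) g=3 f=8, (6,2) g=1 f=10, (6,5) g=2 f=8, (7,4) g=2 f=10]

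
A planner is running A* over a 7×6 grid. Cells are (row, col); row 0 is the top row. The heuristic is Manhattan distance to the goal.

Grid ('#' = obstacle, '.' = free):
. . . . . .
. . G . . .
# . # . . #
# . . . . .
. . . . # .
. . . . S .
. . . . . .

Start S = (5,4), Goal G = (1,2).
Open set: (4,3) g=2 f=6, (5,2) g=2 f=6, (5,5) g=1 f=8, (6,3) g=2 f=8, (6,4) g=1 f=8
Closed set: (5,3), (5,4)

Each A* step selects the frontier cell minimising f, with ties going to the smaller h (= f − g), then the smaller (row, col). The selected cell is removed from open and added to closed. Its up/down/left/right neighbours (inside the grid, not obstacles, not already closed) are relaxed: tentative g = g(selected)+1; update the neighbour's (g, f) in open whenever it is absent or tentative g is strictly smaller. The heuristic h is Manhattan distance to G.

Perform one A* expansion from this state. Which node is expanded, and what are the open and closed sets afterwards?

expanded=(4,3); open=[(3,3) g=3 f=6, (4,2) g=3 f=6, (5,2) g=2 f=6, (5,5) g=1 f=8, (6,3) g=2 f=8, (6,4) g=1 f=8]; closed=[(4,3), (5,3), (5,4)]

step 1: expand (4,3) (f=6, h=4) → closed; open now [(3,3) g=3 f=6, (4,2) g=3 f=6, (5,2) g=2 f=6, (5,5) g=1 f=8, (6,3) g=2 f=8, (6,4) g=1 f=8]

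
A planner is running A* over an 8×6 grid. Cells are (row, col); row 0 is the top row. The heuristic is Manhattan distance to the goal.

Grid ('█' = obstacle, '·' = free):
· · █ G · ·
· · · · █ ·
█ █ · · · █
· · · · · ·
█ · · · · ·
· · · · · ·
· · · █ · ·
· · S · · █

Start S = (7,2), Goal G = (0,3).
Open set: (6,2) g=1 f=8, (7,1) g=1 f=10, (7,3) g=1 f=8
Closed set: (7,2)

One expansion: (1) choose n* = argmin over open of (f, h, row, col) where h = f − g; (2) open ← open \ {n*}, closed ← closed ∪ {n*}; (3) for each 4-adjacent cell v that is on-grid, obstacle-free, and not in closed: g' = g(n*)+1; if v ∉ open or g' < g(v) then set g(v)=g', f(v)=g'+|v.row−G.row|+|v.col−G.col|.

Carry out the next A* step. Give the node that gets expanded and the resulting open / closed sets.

step 1: expand (6,2) (f=8, h=7) → closed; open now [(5,2) g=2 f=8, (6,1) g=2 f=10, (7,1) g=1 f=10, (7,3) g=1 f=8]

expanded=(6,2); open=[(5,2) g=2 f=8, (6,1) g=2 f=10, (7,1) g=1 f=10, (7,3) g=1 f=8]; closed=[(6,2), (7,2)]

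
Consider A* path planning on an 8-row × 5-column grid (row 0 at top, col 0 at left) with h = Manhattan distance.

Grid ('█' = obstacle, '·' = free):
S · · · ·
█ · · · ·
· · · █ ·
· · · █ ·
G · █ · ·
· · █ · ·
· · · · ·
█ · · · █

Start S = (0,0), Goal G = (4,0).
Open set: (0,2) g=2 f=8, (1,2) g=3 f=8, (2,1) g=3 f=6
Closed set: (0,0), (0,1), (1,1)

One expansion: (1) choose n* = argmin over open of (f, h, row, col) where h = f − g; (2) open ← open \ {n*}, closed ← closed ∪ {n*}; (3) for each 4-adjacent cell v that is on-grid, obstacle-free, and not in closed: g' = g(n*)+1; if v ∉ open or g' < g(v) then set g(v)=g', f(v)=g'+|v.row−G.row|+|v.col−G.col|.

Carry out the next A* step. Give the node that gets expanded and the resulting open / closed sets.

step 1: expand (2,1) (f=6, h=3) → closed; open now [(0,2) g=2 f=8, (1,2) g=3 f=8, (2,0) g=4 f=6, (2,2) g=4 f=8, (3,1) g=4 f=6]

expanded=(2,1); open=[(0,2) g=2 f=8, (1,2) g=3 f=8, (2,0) g=4 f=6, (2,2) g=4 f=8, (3,1) g=4 f=6]; closed=[(0,0), (0,1), (1,1), (2,1)]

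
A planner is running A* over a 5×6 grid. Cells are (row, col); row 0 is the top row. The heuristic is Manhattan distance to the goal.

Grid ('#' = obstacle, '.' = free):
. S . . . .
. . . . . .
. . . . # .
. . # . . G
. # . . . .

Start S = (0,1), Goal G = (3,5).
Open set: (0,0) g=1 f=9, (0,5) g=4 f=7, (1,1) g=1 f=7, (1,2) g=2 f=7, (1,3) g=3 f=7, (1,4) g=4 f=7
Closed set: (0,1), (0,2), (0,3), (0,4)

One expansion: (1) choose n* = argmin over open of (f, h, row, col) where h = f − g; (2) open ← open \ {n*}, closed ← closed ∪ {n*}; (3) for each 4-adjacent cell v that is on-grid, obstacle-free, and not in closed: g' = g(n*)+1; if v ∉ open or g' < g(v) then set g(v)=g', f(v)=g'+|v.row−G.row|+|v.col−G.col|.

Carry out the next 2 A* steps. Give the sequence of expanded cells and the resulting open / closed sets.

step 1: expand (0,5) (f=7, h=3) → closed; open now [(0,0) g=1 f=9, (1,1) g=1 f=7, (1,2) g=2 f=7, (1,3) g=3 f=7, (1,4) g=4 f=7, (1,5) g=5 f=7]
step 2: expand (1,5) (f=7, h=2) → closed; open now [(0,0) g=1 f=9, (1,1) g=1 f=7, (1,2) g=2 f=7, (1,3) g=3 f=7, (1,4) g=4 f=7, (2,5) g=6 f=7]

order=[(0,5) → (1,5)]; open=[(0,0) g=1 f=9, (1,1) g=1 f=7, (1,2) g=2 f=7, (1,3) g=3 f=7, (1,4) g=4 f=7, (2,5) g=6 f=7]; closed=[(0,1), (0,2), (0,3), (0,4), (0,5), (1,5)]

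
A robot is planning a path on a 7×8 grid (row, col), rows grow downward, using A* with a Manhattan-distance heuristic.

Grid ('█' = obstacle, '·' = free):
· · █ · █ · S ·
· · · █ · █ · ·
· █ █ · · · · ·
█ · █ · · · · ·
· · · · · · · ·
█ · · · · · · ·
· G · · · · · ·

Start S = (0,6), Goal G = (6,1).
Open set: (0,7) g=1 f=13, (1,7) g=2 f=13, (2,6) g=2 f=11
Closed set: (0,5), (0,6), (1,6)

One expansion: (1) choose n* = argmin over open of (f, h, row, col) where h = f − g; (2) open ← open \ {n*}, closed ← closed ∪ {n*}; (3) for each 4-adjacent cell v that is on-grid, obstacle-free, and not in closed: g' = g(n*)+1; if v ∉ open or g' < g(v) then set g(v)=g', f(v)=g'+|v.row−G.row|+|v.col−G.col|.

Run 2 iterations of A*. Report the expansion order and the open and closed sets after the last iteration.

order=[(2,6) → (2,5)]; open=[(0,7) g=1 f=13, (1,7) g=2 f=13, (2,4) g=4 f=11, (2,7) g=3 f=13, (3,5) g=4 f=11, (3,6) g=3 f=11]; closed=[(0,5), (0,6), (1,6), (2,5), (2,6)]

step 1: expand (2,6) (f=11, h=9) → closed; open now [(0,7) g=1 f=13, (1,7) g=2 f=13, (2,5) g=3 f=11, (2,7) g=3 f=13, (3,6) g=3 f=11]
step 2: expand (2,5) (f=11, h=8) → closed; open now [(0,7) g=1 f=13, (1,7) g=2 f=13, (2,4) g=4 f=11, (2,7) g=3 f=13, (3,5) g=4 f=11, (3,6) g=3 f=11]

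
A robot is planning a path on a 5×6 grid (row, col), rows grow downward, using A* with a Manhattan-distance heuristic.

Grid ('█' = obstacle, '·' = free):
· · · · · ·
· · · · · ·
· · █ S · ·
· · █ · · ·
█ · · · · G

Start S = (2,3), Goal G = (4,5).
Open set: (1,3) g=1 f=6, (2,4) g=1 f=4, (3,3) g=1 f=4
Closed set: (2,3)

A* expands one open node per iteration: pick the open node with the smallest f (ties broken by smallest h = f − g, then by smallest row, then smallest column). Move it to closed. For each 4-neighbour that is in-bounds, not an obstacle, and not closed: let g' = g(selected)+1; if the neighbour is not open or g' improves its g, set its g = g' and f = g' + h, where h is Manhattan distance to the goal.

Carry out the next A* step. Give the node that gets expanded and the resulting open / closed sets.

step 1: expand (2,4) (f=4, h=3) → closed; open now [(1,3) g=1 f=6, (1,4) g=2 f=6, (2,5) g=2 f=4, (3,3) g=1 f=4, (3,4) g=2 f=4]

expanded=(2,4); open=[(1,3) g=1 f=6, (1,4) g=2 f=6, (2,5) g=2 f=4, (3,3) g=1 f=4, (3,4) g=2 f=4]; closed=[(2,3), (2,4)]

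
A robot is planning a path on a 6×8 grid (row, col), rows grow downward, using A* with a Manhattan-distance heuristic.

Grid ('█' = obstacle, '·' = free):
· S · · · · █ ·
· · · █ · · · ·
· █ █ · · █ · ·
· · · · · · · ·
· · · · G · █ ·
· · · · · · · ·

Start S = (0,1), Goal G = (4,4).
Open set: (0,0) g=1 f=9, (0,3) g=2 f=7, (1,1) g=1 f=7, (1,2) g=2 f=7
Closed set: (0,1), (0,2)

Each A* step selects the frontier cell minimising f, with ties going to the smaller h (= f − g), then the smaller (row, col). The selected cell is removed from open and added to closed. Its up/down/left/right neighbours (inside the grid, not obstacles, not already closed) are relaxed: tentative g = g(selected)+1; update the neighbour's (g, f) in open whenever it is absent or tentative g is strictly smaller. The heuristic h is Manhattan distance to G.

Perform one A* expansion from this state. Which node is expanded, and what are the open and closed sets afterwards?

step 1: expand (0,3) (f=7, h=5) → closed; open now [(0,0) g=1 f=9, (0,4) g=3 f=7, (1,1) g=1 f=7, (1,2) g=2 f=7]

expanded=(0,3); open=[(0,0) g=1 f=9, (0,4) g=3 f=7, (1,1) g=1 f=7, (1,2) g=2 f=7]; closed=[(0,1), (0,2), (0,3)]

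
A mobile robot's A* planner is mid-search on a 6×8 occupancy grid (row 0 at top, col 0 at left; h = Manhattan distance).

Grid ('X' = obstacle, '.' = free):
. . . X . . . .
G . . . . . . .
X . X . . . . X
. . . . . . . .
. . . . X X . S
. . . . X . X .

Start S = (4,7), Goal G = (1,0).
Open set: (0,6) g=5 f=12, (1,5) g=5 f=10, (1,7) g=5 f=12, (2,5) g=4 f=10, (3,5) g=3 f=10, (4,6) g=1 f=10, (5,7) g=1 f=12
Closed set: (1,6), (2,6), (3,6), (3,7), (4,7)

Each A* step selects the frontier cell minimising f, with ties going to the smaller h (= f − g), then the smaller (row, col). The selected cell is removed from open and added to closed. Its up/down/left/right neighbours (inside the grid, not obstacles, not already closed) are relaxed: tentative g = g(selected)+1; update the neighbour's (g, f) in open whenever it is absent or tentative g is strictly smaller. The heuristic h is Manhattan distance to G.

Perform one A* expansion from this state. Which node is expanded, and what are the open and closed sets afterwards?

step 1: expand (1,5) (f=10, h=5) → closed; open now [(0,5) g=6 f=12, (0,6) g=5 f=12, (1,4) g=6 f=10, (1,7) g=5 f=12, (2,5) g=4 f=10, (3,5) g=3 f=10, (4,6) g=1 f=10, (5,7) g=1 f=12]

expanded=(1,5); open=[(0,5) g=6 f=12, (0,6) g=5 f=12, (1,4) g=6 f=10, (1,7) g=5 f=12, (2,5) g=4 f=10, (3,5) g=3 f=10, (4,6) g=1 f=10, (5,7) g=1 f=12]; closed=[(1,5), (1,6), (2,6), (3,6), (3,7), (4,7)]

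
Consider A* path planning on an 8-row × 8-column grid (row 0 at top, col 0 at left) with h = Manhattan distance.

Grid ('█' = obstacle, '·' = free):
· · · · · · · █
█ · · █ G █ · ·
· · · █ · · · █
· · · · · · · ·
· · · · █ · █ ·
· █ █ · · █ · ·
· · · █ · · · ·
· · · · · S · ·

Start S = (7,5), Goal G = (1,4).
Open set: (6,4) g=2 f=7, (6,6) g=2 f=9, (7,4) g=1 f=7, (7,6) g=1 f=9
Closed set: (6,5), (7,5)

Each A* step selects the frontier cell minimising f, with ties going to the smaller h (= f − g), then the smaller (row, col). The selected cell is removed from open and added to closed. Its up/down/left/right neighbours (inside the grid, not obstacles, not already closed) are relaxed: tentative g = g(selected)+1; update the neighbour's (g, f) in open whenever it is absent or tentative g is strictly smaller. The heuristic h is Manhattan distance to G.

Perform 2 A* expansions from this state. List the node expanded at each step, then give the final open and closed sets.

step 1: expand (6,4) (f=7, h=5) → closed; open now [(5,4) g=3 f=7, (6,6) g=2 f=9, (7,4) g=1 f=7, (7,6) g=1 f=9]
step 2: expand (5,4) (f=7, h=4) → closed; open now [(5,3) g=4 f=9, (6,6) g=2 f=9, (7,4) g=1 f=7, (7,6) g=1 f=9]

order=[(6,4) → (5,4)]; open=[(5,3) g=4 f=9, (6,6) g=2 f=9, (7,4) g=1 f=7, (7,6) g=1 f=9]; closed=[(5,4), (6,4), (6,5), (7,5)]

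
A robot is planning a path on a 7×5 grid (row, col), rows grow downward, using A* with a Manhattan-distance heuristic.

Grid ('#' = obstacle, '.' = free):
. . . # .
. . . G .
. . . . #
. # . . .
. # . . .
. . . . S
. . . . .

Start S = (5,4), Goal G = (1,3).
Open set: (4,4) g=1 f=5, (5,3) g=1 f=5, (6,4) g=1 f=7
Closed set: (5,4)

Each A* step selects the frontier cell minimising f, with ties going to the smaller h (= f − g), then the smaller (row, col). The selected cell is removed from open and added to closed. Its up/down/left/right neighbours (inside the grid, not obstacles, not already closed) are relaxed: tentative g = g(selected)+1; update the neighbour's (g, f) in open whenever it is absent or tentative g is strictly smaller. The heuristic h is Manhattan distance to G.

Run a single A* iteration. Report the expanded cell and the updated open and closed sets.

expanded=(4,4); open=[(3,4) g=2 f=5, (4,3) g=2 f=5, (5,3) g=1 f=5, (6,4) g=1 f=7]; closed=[(4,4), (5,4)]

step 1: expand (4,4) (f=5, h=4) → closed; open now [(3,4) g=2 f=5, (4,3) g=2 f=5, (5,3) g=1 f=5, (6,4) g=1 f=7]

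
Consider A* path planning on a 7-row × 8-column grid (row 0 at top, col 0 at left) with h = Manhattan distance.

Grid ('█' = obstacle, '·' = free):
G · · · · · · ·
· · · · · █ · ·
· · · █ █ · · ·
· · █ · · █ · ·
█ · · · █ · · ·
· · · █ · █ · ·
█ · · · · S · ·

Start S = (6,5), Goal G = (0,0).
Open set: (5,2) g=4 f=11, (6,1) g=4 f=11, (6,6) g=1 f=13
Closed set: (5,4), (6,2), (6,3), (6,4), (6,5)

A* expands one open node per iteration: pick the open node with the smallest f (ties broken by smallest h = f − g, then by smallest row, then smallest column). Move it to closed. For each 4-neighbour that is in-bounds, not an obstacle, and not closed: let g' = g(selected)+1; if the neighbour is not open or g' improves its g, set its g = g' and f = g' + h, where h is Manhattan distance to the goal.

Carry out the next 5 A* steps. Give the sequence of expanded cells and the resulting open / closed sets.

step 1: expand (5,2) (f=11, h=7) → closed; open now [(4,2) g=5 f=11, (5,1) g=5 f=11, (6,1) g=4 f=11, (6,6) g=1 f=13]
step 2: expand (4,2) (f=11, h=6) → closed; open now [(4,1) g=6 f=11, (4,3) g=6 f=13, (5,1) g=5 f=11, (6,1) g=4 f=11, (6,6) g=1 f=13]
step 3: expand (4,1) (f=11, h=5) → closed; open now [(3,1) g=7 f=11, (4,3) g=6 f=13, (5,1) g=5 f=11, (6,1) g=4 f=11, (6,6) g=1 f=13]
step 4: expand (3,1) (f=11, h=4) → closed; open now [(2,1) g=8 f=11, (3,0) g=8 f=11, (4,3) g=6 f=13, (5,1) g=5 f=11, (6,1) g=4 f=11, (6,6) g=1 f=13]
step 5: expand (2,1) (f=11, h=3) → closed; open now [(1,1) g=9 f=11, (2,0) g=9 f=11, (2,2) g=9 f=13, (3,0) g=8 f=11, (4,3) g=6 f=13, (5,1) g=5 f=11, (6,1) g=4 f=11, (6,6) g=1 f=13]

order=[(5,2) → (4,2) → (4,1) → (3,1) → (2,1)]; open=[(1,1) g=9 f=11, (2,0) g=9 f=11, (2,2) g=9 f=13, (3,0) g=8 f=11, (4,3) g=6 f=13, (5,1) g=5 f=11, (6,1) g=4 f=11, (6,6) g=1 f=13]; closed=[(2,1), (3,1), (4,1), (4,2), (5,2), (5,4), (6,2), (6,3), (6,4), (6,5)]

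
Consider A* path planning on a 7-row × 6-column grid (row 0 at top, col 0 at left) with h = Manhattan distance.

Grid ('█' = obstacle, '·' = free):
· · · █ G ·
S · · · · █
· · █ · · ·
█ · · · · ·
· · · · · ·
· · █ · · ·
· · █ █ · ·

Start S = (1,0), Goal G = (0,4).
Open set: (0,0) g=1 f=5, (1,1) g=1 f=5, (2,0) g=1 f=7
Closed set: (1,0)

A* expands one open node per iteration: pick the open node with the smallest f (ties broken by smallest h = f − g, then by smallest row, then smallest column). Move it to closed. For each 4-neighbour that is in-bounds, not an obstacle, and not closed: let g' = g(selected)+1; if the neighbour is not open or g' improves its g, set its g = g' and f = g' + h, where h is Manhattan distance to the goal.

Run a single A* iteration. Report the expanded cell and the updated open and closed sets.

expanded=(0,0); open=[(0,1) g=2 f=5, (1,1) g=1 f=5, (2,0) g=1 f=7]; closed=[(0,0), (1,0)]

step 1: expand (0,0) (f=5, h=4) → closed; open now [(0,1) g=2 f=5, (1,1) g=1 f=5, (2,0) g=1 f=7]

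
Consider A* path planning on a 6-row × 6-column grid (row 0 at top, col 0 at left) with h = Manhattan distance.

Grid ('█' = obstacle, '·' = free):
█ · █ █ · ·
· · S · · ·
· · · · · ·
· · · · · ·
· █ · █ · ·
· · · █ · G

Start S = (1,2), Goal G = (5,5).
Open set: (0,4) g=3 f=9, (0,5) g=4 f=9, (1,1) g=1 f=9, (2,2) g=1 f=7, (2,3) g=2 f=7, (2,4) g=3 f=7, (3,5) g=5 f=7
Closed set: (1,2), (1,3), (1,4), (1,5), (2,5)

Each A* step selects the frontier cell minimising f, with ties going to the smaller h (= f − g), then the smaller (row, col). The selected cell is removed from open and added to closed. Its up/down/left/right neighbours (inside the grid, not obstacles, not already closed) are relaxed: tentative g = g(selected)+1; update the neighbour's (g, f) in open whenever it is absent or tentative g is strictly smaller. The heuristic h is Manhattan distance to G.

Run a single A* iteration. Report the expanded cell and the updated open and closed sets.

expanded=(3,5); open=[(0,4) g=3 f=9, (0,5) g=4 f=9, (1,1) g=1 f=9, (2,2) g=1 f=7, (2,3) g=2 f=7, (2,4) g=3 f=7, (3,4) g=6 f=9, (4,5) g=6 f=7]; closed=[(1,2), (1,3), (1,4), (1,5), (2,5), (3,5)]

step 1: expand (3,5) (f=7, h=2) → closed; open now [(0,4) g=3 f=9, (0,5) g=4 f=9, (1,1) g=1 f=9, (2,2) g=1 f=7, (2,3) g=2 f=7, (2,4) g=3 f=7, (3,4) g=6 f=9, (4,5) g=6 f=7]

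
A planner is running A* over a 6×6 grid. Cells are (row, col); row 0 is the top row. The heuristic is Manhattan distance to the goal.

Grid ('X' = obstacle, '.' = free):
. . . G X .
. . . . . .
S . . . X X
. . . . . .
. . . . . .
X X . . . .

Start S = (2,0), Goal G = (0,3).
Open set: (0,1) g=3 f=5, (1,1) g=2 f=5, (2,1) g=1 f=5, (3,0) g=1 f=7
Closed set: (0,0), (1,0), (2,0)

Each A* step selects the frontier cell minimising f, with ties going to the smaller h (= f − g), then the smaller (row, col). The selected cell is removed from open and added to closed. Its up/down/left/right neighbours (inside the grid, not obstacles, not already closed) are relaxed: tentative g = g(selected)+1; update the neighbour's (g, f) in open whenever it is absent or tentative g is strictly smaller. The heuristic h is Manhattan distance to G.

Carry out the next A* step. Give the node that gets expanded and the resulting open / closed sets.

expanded=(0,1); open=[(0,2) g=4 f=5, (1,1) g=2 f=5, (2,1) g=1 f=5, (3,0) g=1 f=7]; closed=[(0,0), (0,1), (1,0), (2,0)]

step 1: expand (0,1) (f=5, h=2) → closed; open now [(0,2) g=4 f=5, (1,1) g=2 f=5, (2,1) g=1 f=5, (3,0) g=1 f=7]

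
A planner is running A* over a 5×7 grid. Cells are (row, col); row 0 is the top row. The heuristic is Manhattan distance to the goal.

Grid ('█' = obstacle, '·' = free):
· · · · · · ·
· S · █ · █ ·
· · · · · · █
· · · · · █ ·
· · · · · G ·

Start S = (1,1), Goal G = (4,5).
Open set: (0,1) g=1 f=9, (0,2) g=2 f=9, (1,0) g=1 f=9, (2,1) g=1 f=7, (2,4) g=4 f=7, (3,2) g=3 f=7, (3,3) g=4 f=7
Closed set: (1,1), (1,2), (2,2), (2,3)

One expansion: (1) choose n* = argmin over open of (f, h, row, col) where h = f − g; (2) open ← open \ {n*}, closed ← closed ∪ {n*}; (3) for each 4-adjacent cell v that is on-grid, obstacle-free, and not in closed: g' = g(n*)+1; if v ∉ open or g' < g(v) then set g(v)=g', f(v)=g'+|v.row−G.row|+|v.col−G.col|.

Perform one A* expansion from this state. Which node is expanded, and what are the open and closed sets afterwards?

step 1: expand (2,4) (f=7, h=3) → closed; open now [(0,1) g=1 f=9, (0,2) g=2 f=9, (1,0) g=1 f=9, (1,4) g=5 f=9, (2,1) g=1 f=7, (2,5) g=5 f=7, (3,2) g=3 f=7, (3,3) g=4 f=7, (3,4) g=5 f=7]

expanded=(2,4); open=[(0,1) g=1 f=9, (0,2) g=2 f=9, (1,0) g=1 f=9, (1,4) g=5 f=9, (2,1) g=1 f=7, (2,5) g=5 f=7, (3,2) g=3 f=7, (3,3) g=4 f=7, (3,4) g=5 f=7]; closed=[(1,1), (1,2), (2,2), (2,3), (2,4)]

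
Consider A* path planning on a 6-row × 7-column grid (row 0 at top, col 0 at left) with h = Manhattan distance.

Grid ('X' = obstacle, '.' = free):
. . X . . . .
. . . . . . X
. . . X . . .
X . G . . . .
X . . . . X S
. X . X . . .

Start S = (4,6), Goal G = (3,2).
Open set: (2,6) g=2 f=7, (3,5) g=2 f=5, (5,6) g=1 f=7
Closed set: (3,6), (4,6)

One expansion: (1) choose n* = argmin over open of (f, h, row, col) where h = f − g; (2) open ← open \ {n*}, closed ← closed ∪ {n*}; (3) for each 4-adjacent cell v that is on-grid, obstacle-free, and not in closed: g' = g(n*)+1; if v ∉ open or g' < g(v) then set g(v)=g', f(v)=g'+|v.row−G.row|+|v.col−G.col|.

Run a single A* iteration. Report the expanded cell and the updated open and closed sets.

expanded=(3,5); open=[(2,5) g=3 f=7, (2,6) g=2 f=7, (3,4) g=3 f=5, (5,6) g=1 f=7]; closed=[(3,5), (3,6), (4,6)]

step 1: expand (3,5) (f=5, h=3) → closed; open now [(2,5) g=3 f=7, (2,6) g=2 f=7, (3,4) g=3 f=5, (5,6) g=1 f=7]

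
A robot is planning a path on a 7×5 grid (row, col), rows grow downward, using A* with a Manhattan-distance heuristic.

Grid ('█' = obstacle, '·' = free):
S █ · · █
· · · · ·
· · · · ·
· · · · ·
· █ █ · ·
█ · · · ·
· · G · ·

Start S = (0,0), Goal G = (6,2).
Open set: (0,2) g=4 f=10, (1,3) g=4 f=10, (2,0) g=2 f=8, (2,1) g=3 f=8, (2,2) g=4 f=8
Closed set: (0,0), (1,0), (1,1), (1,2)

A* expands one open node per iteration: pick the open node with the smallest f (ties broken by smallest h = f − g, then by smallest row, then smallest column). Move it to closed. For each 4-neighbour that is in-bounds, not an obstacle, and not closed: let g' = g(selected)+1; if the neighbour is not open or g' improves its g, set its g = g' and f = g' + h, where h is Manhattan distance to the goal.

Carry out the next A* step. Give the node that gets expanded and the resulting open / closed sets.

step 1: expand (2,2) (f=8, h=4) → closed; open now [(0,2) g=4 f=10, (1,3) g=4 f=10, (2,0) g=2 f=8, (2,1) g=3 f=8, (2,3) g=5 f=10, (3,2) g=5 f=8]

expanded=(2,2); open=[(0,2) g=4 f=10, (1,3) g=4 f=10, (2,0) g=2 f=8, (2,1) g=3 f=8, (2,3) g=5 f=10, (3,2) g=5 f=8]; closed=[(0,0), (1,0), (1,1), (1,2), (2,2)]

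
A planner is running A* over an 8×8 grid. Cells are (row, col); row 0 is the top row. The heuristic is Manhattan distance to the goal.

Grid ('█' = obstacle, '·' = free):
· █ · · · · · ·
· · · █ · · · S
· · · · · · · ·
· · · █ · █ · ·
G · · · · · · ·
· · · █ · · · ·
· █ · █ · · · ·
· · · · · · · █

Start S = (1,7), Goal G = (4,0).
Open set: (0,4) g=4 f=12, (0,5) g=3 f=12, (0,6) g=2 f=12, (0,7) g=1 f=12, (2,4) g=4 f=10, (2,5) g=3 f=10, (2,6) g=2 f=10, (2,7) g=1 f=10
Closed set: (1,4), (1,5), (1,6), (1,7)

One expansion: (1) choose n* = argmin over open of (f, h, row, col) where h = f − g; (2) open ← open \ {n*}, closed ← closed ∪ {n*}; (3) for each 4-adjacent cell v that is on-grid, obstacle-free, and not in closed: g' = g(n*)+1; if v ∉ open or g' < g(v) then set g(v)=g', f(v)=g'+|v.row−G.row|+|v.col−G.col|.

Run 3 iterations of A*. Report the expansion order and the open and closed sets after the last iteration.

step 1: expand (2,4) (f=10, h=6) → closed; open now [(0,4) g=4 f=12, (0,5) g=3 f=12, (0,6) g=2 f=12, (0,7) g=1 f=12, (2,3) g=5 f=10, (2,5) g=3 f=10, (2,6) g=2 f=10, (2,7) g=1 f=10, (3,4) g=5 f=10]
step 2: expand (2,3) (f=10, h=5) → closed; open now [(0,4) g=4 f=12, (0,5) g=3 f=12, (0,6) g=2 f=12, (0,7) g=1 f=12, (2,2) g=6 f=10, (2,5) g=3 f=10, (2,6) g=2 f=10, (2,7) g=1 f=10, (3,4) g=5 f=10]
step 3: expand (2,2) (f=10, h=4) → closed; open now [(0,4) g=4 f=12, (0,5) g=3 f=12, (0,6) g=2 f=12, (0,7) g=1 f=12, (1,2) g=7 f=12, (2,1) g=7 f=10, (2,5) g=3 f=10, (2,6) g=2 f=10, (2,7) g=1 f=10, (3,2) g=7 f=10, (3,4) g=5 f=10]

order=[(2,4) → (2,3) → (2,2)]; open=[(0,4) g=4 f=12, (0,5) g=3 f=12, (0,6) g=2 f=12, (0,7) g=1 f=12, (1,2) g=7 f=12, (2,1) g=7 f=10, (2,5) g=3 f=10, (2,6) g=2 f=10, (2,7) g=1 f=10, (3,2) g=7 f=10, (3,4) g=5 f=10]; closed=[(1,4), (1,5), (1,6), (1,7), (2,2), (2,3), (2,4)]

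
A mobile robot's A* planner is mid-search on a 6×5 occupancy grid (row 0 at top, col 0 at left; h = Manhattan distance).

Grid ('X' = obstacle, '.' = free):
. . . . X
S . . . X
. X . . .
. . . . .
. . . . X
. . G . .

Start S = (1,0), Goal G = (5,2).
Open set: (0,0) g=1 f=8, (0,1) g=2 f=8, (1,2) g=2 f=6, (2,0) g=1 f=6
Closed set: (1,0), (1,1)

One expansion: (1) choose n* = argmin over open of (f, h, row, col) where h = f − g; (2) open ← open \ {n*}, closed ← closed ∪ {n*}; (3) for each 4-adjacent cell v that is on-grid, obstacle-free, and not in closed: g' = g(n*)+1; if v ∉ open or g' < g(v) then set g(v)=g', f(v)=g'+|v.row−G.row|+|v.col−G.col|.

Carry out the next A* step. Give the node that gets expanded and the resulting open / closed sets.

expanded=(1,2); open=[(0,0) g=1 f=8, (0,1) g=2 f=8, (0,2) g=3 f=8, (1,3) g=3 f=8, (2,0) g=1 f=6, (2,2) g=3 f=6]; closed=[(1,0), (1,1), (1,2)]

step 1: expand (1,2) (f=6, h=4) → closed; open now [(0,0) g=1 f=8, (0,1) g=2 f=8, (0,2) g=3 f=8, (1,3) g=3 f=8, (2,0) g=1 f=6, (2,2) g=3 f=6]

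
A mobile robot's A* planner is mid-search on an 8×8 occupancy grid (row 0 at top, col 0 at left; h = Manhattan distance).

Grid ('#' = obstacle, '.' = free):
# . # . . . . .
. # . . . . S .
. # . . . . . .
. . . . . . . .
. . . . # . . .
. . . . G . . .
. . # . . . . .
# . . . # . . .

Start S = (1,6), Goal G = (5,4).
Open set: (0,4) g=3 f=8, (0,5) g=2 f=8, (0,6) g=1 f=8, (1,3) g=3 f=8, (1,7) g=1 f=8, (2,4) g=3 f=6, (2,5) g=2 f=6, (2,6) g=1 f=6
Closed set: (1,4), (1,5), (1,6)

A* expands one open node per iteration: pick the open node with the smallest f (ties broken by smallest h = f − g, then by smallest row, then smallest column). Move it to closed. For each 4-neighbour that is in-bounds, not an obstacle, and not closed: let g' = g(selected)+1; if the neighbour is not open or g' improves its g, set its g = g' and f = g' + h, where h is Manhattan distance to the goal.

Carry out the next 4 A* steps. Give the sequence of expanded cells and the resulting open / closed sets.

step 1: expand (2,4) (f=6, h=3) → closed; open now [(0,4) g=3 f=8, (0,5) g=2 f=8, (0,6) g=1 f=8, (1,3) g=3 f=8, (1,7) g=1 f=8, (2,3) g=4 f=8, (2,5) g=2 f=6, (2,6) g=1 f=6, (3,4) g=4 f=6]
step 2: expand (3,4) (f=6, h=2) → closed; open now [(0,4) g=3 f=8, (0,5) g=2 f=8, (0,6) g=1 f=8, (1,3) g=3 f=8, (1,7) g=1 f=8, (2,3) g=4 f=8, (2,5) g=2 f=6, (2,6) g=1 f=6, (3,3) g=5 f=8, (3,5) g=5 f=8]
step 3: expand (2,5) (f=6, h=4) → closed; open now [(0,4) g=3 f=8, (0,5) g=2 f=8, (0,6) g=1 f=8, (1,3) g=3 f=8, (1,7) g=1 f=8, (2,3) g=4 f=8, (2,6) g=1 f=6, (3,3) g=5 f=8, (3,5) g=3 f=6]
step 4: expand (3,5) (f=6, h=3) → closed; open now [(0,4) g=3 f=8, (0,5) g=2 f=8, (0,6) g=1 f=8, (1,3) g=3 f=8, (1,7) g=1 f=8, (2,3) g=4 f=8, (2,6) g=1 f=6, (3,3) g=5 f=8, (3,6) g=4 f=8, (4,5) g=4 f=6]

order=[(2,4) → (3,4) → (2,5) → (3,5)]; open=[(0,4) g=3 f=8, (0,5) g=2 f=8, (0,6) g=1 f=8, (1,3) g=3 f=8, (1,7) g=1 f=8, (2,3) g=4 f=8, (2,6) g=1 f=6, (3,3) g=5 f=8, (3,6) g=4 f=8, (4,5) g=4 f=6]; closed=[(1,4), (1,5), (1,6), (2,4), (2,5), (3,4), (3,5)]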